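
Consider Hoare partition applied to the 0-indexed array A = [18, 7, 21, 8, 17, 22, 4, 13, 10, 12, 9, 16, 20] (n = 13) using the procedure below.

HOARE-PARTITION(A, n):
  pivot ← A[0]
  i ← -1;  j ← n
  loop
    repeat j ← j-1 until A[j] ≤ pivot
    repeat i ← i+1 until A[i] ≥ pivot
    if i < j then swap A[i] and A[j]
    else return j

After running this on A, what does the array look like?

[16, 7, 9, 8, 17, 12, 4, 13, 10, 22, 21, 18, 20]

pivot=18
j stops at 11 (16), i stops at 0 (18); swap ⇒ [16, 7, 21, 8, 17, 22, 4, 13, 10, 12, 9, 18, 20]
j stops at 10 (9), i stops at 2 (21); swap ⇒ [16, 7, 9, 8, 17, 22, 4, 13, 10, 12, 21, 18, 20]
j stops at 9 (12), i stops at 5 (22); swap ⇒ [16, 7, 9, 8, 17, 12, 4, 13, 10, 22, 21, 18, 20]
j stops at 8, i stops at 9; i≥j ⇒ return 8. A=[16, 7, 9, 8, 17, 12, 4, 13, 10, 22, 21, 18, 20]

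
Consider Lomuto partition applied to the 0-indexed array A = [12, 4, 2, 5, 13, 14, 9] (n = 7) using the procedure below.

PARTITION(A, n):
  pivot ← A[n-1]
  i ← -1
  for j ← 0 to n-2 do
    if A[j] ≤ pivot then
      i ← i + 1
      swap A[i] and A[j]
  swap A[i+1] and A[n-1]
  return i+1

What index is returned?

pivot = A[6] = 9; i = -1
j=0: A[0]=12 > 9 → no swap
j=1: A[1]=4 ≤ 9 → i=0, swap A[0],A[1] → [4, 12, 2, 5, 13, 14, 9]
j=2: A[2]=2 ≤ 9 → i=1, swap A[1],A[2] → [4, 2, 12, 5, 13, 14, 9]
j=3: A[3]=5 ≤ 9 → i=2, swap A[2],A[3] → [4, 2, 5, 12, 13, 14, 9]
j=4: A[4]=13 > 9 → no swap
j=5: A[5]=14 > 9 → no swap
final swap A[3],A[6] → [4, 2, 5, 9, 13, 14, 12]; return 3

3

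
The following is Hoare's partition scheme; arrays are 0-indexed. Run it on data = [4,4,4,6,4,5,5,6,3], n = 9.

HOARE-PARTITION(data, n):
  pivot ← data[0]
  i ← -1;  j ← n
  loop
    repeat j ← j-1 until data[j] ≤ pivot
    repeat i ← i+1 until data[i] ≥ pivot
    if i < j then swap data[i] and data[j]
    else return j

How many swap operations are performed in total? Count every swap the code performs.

pivot = data[0] = 4; i = -1, j = 9
j→8 (data[8]=3≤4), i→0 (data[0]=4≥4); i<j, swap → [3,4,4,6,4,5,5,6,4]
j→4 (data[4]=4≤4), i→1 (data[1]=4≥4); i<j, swap → [3,4,4,6,4,5,5,6,4]
j→2, i→2; i≥j, return j=2. data = [3,4,4,6,4,5,5,6,4]

2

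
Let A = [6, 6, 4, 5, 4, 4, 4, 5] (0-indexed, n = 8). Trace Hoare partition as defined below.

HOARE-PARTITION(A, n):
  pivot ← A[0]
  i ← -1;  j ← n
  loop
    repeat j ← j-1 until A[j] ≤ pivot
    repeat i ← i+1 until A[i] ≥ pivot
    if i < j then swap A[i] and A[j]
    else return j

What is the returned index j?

5

pivot=6
j stops at 7 (5), i stops at 0 (6); swap ⇒ [5, 6, 4, 5, 4, 4, 4, 6]
j stops at 6 (4), i stops at 1 (6); swap ⇒ [5, 4, 4, 5, 4, 4, 6, 6]
j stops at 5, i stops at 6; i≥j ⇒ return 5. A=[5, 4, 4, 5, 4, 4, 6, 6]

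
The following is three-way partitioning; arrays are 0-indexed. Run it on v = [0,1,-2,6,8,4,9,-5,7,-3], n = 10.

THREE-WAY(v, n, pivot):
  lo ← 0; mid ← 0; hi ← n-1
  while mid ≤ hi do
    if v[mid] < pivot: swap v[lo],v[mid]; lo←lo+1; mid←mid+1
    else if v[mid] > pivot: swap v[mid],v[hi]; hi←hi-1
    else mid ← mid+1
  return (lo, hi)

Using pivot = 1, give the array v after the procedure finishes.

[0,-2,-3,-5,1,9,4,7,8,6]

pivot = 1; lo=0, mid=0, hi=9
v[mid]=0<1: swap v[0],v[0]; lo=1,mid=1 → [0,1,-2,6,8,4,9,-5,7,-3]
v[mid]=1=1: mid=2
v[mid]=-2<1: swap v[1],v[2]; lo=2,mid=3 → [0,-2,1,6,8,4,9,-5,7,-3]
v[mid]=6>1: swap v[3],v[9]; hi=8 → [0,-2,1,-3,8,4,9,-5,7,6]
v[mid]=-3<1: swap v[2],v[3]; lo=3,mid=4 → [0,-2,-3,1,8,4,9,-5,7,6]
v[mid]=8>1: swap v[4],v[8]; hi=7 → [0,-2,-3,1,7,4,9,-5,8,6]
v[mid]=7>1: swap v[4],v[7]; hi=6 → [0,-2,-3,1,-5,4,9,7,8,6]
v[mid]=-5<1: swap v[3],v[4]; lo=4,mid=5 → [0,-2,-3,-5,1,4,9,7,8,6]
v[mid]=4>1: swap v[5],v[6]; hi=5 → [0,-2,-3,-5,1,9,4,7,8,6]
v[mid]=9>1: swap v[5],v[5]; hi=4 → [0,-2,-3,-5,1,9,4,7,8,6]
end: lo=4, hi=4; v = [0,-2,-3,-5,1,9,4,7,8,6]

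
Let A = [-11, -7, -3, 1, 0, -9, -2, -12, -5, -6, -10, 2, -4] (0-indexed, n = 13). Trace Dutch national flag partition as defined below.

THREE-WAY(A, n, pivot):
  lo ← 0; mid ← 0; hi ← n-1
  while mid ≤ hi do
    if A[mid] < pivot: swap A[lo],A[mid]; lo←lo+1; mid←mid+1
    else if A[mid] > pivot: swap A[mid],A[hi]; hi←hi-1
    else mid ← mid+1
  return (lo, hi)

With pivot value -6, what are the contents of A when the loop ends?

[-11, -7, -10, -12, -9, -6, -2, -5, 0, 1, 2, -4, -3]

pivot = -6; lo=0, mid=0, hi=12
A[mid]=-11<-6: swap A[0],A[0]; lo=1,mid=1 → [-11, -7, -3, 1, 0, -9, -2, -12, -5, -6, -10, 2, -4]
A[mid]=-7<-6: swap A[1],A[1]; lo=2,mid=2 → [-11, -7, -3, 1, 0, -9, -2, -12, -5, -6, -10, 2, -4]
A[mid]=-3>-6: swap A[2],A[12]; hi=11 → [-11, -7, -4, 1, 0, -9, -2, -12, -5, -6, -10, 2, -3]
A[mid]=-4>-6: swap A[2],A[11]; hi=10 → [-11, -7, 2, 1, 0, -9, -2, -12, -5, -6, -10, -4, -3]
A[mid]=2>-6: swap A[2],A[10]; hi=9 → [-11, -7, -10, 1, 0, -9, -2, -12, -5, -6, 2, -4, -3]
A[mid]=-10<-6: swap A[2],A[2]; lo=3,mid=3 → [-11, -7, -10, 1, 0, -9, -2, -12, -5, -6, 2, -4, -3]
A[mid]=1>-6: swap A[3],A[9]; hi=8 → [-11, -7, -10, -6, 0, -9, -2, -12, -5, 1, 2, -4, -3]
A[mid]=-6=-6: mid=4
A[mid]=0>-6: swap A[4],A[8]; hi=7 → [-11, -7, -10, -6, -5, -9, -2, -12, 0, 1, 2, -4, -3]
A[mid]=-5>-6: swap A[4],A[7]; hi=6 → [-11, -7, -10, -6, -12, -9, -2, -5, 0, 1, 2, -4, -3]
A[mid]=-12<-6: swap A[3],A[4]; lo=4,mid=5 → [-11, -7, -10, -12, -6, -9, -2, -5, 0, 1, 2, -4, -3]
A[mid]=-9<-6: swap A[4],A[5]; lo=5,mid=6 → [-11, -7, -10, -12, -9, -6, -2, -5, 0, 1, 2, -4, -3]
A[mid]=-2>-6: swap A[6],A[6]; hi=5 → [-11, -7, -10, -12, -9, -6, -2, -5, 0, 1, 2, -4, -3]
end: lo=5, hi=5; A = [-11, -7, -10, -12, -9, -6, -2, -5, 0, 1, 2, -4, -3]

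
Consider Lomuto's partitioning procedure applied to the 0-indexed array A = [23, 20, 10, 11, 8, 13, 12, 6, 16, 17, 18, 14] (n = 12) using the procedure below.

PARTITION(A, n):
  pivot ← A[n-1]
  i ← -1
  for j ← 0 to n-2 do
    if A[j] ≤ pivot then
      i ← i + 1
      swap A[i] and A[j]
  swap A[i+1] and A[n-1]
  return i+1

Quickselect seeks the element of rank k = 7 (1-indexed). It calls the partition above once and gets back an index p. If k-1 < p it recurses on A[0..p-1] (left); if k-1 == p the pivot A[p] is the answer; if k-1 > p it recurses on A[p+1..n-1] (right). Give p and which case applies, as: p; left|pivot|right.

pivot=14, i=-1
j=0: 23>14, skip
j=1: 20>14, skip
j=2: 10≤14, i=0, swap(0,2) ⇒ [10, 20, 23, 11, 8, 13, 12, 6, 16, 17, 18, 14]
j=3: 11≤14, i=1, swap(1,3) ⇒ [10, 11, 23, 20, 8, 13, 12, 6, 16, 17, 18, 14]
j=4: 8≤14, i=2, swap(2,4) ⇒ [10, 11, 8, 20, 23, 13, 12, 6, 16, 17, 18, 14]
j=5: 13≤14, i=3, swap(3,5) ⇒ [10, 11, 8, 13, 23, 20, 12, 6, 16, 17, 18, 14]
j=6: 12≤14, i=4, swap(4,6) ⇒ [10, 11, 8, 13, 12, 20, 23, 6, 16, 17, 18, 14]
j=7: 6≤14, i=5, swap(5,7) ⇒ [10, 11, 8, 13, 12, 6, 23, 20, 16, 17, 18, 14]
j=8: 16>14, skip
j=9: 17>14, skip
j=10: 18>14, skip
swap(6,11) ⇒ [10, 11, 8, 13, 12, 6, 14, 20, 16, 17, 18, 23]; return 6
p = 6; k-1 = 6 == 6 ⇒ pivot

6; pivot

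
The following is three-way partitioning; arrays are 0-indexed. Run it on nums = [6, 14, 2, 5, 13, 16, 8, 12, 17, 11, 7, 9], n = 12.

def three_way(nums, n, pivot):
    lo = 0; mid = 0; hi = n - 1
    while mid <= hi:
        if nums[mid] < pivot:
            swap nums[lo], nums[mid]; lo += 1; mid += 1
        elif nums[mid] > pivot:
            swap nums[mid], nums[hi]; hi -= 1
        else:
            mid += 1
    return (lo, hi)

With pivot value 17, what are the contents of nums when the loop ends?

[6, 14, 2, 5, 13, 16, 8, 12, 11, 7, 9, 17]

pivot = 17; lo=0, mid=0, hi=11
nums[mid]=6<17: swap nums[0],nums[0]; lo=1,mid=1 → [6, 14, 2, 5, 13, 16, 8, 12, 17, 11, 7, 9]
nums[mid]=14<17: swap nums[1],nums[1]; lo=2,mid=2 → [6, 14, 2, 5, 13, 16, 8, 12, 17, 11, 7, 9]
nums[mid]=2<17: swap nums[2],nums[2]; lo=3,mid=3 → [6, 14, 2, 5, 13, 16, 8, 12, 17, 11, 7, 9]
nums[mid]=5<17: swap nums[3],nums[3]; lo=4,mid=4 → [6, 14, 2, 5, 13, 16, 8, 12, 17, 11, 7, 9]
nums[mid]=13<17: swap nums[4],nums[4]; lo=5,mid=5 → [6, 14, 2, 5, 13, 16, 8, 12, 17, 11, 7, 9]
nums[mid]=16<17: swap nums[5],nums[5]; lo=6,mid=6 → [6, 14, 2, 5, 13, 16, 8, 12, 17, 11, 7, 9]
nums[mid]=8<17: swap nums[6],nums[6]; lo=7,mid=7 → [6, 14, 2, 5, 13, 16, 8, 12, 17, 11, 7, 9]
nums[mid]=12<17: swap nums[7],nums[7]; lo=8,mid=8 → [6, 14, 2, 5, 13, 16, 8, 12, 17, 11, 7, 9]
nums[mid]=17=17: mid=9
nums[mid]=11<17: swap nums[8],nums[9]; lo=9,mid=10 → [6, 14, 2, 5, 13, 16, 8, 12, 11, 17, 7, 9]
nums[mid]=7<17: swap nums[9],nums[10]; lo=10,mid=11 → [6, 14, 2, 5, 13, 16, 8, 12, 11, 7, 17, 9]
nums[mid]=9<17: swap nums[10],nums[11]; lo=11,mid=12 → [6, 14, 2, 5, 13, 16, 8, 12, 11, 7, 9, 17]
end: lo=11, hi=11; nums = [6, 14, 2, 5, 13, 16, 8, 12, 11, 7, 9, 17]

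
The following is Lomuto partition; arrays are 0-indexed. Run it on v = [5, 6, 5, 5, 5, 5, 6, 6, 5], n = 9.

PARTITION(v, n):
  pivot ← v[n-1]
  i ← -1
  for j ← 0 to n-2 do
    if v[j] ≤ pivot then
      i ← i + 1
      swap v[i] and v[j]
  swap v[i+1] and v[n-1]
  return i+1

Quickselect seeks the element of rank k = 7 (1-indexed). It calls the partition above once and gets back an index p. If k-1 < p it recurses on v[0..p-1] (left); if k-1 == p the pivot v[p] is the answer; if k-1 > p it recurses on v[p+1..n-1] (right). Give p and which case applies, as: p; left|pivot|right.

pivot=5, i=-1
j=0: 5≤5, i=0, swap(0,0) ⇒ [5, 6, 5, 5, 5, 5, 6, 6, 5]
j=1: 6>5, skip
j=2: 5≤5, i=1, swap(1,2) ⇒ [5, 5, 6, 5, 5, 5, 6, 6, 5]
j=3: 5≤5, i=2, swap(2,3) ⇒ [5, 5, 5, 6, 5, 5, 6, 6, 5]
j=4: 5≤5, i=3, swap(3,4) ⇒ [5, 5, 5, 5, 6, 5, 6, 6, 5]
j=5: 5≤5, i=4, swap(4,5) ⇒ [5, 5, 5, 5, 5, 6, 6, 6, 5]
j=6: 6>5, skip
j=7: 6>5, skip
swap(5,8) ⇒ [5, 5, 5, 5, 5, 5, 6, 6, 6]; return 5
p = 5; k-1 = 6 > 5 ⇒ right

5; right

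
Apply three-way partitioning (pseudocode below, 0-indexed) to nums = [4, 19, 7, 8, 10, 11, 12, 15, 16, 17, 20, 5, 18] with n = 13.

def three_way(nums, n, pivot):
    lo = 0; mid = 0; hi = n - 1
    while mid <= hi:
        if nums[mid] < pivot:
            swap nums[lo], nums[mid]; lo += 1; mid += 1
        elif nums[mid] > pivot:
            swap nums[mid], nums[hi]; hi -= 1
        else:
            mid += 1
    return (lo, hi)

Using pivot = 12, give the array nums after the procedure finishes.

lo=0 mid=0 hi=12
4<12: swap(0,0), lo=1 mid=1 ⇒ [4, 19, 7, 8, 10, 11, 12, 15, 16, 17, 20, 5, 18]
19>12: swap(1,12), hi=11 ⇒ [4, 18, 7, 8, 10, 11, 12, 15, 16, 17, 20, 5, 19]
18>12: swap(1,11), hi=10 ⇒ [4, 5, 7, 8, 10, 11, 12, 15, 16, 17, 20, 18, 19]
5<12: swap(1,1), lo=2 mid=2 ⇒ [4, 5, 7, 8, 10, 11, 12, 15, 16, 17, 20, 18, 19]
7<12: swap(2,2), lo=3 mid=3 ⇒ [4, 5, 7, 8, 10, 11, 12, 15, 16, 17, 20, 18, 19]
8<12: swap(3,3), lo=4 mid=4 ⇒ [4, 5, 7, 8, 10, 11, 12, 15, 16, 17, 20, 18, 19]
10<12: swap(4,4), lo=5 mid=5 ⇒ [4, 5, 7, 8, 10, 11, 12, 15, 16, 17, 20, 18, 19]
11<12: swap(5,5), lo=6 mid=6 ⇒ [4, 5, 7, 8, 10, 11, 12, 15, 16, 17, 20, 18, 19]
12=12: mid=7
15>12: swap(7,10), hi=9 ⇒ [4, 5, 7, 8, 10, 11, 12, 20, 16, 17, 15, 18, 19]
20>12: swap(7,9), hi=8 ⇒ [4, 5, 7, 8, 10, 11, 12, 17, 16, 20, 15, 18, 19]
17>12: swap(7,8), hi=7 ⇒ [4, 5, 7, 8, 10, 11, 12, 16, 17, 20, 15, 18, 19]
16>12: swap(7,7), hi=6 ⇒ [4, 5, 7, 8, 10, 11, 12, 16, 17, 20, 15, 18, 19]
done. lo=6 hi=6; nums=[4, 5, 7, 8, 10, 11, 12, 16, 17, 20, 15, 18, 19]

[4, 5, 7, 8, 10, 11, 12, 16, 17, 20, 15, 18, 19]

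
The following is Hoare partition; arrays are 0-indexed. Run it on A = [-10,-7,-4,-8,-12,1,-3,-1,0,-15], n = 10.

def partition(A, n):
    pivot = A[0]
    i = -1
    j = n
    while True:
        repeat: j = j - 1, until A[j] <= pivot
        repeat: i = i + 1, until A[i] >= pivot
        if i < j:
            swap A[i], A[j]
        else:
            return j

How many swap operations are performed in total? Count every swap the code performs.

pivot = A[0] = -10; i = -1, j = 10
j→9 (A[9]=-15≤-10), i→0 (A[0]=-10≥-10); i<j, swap → [-15,-7,-4,-8,-12,1,-3,-1,0,-10]
j→4 (A[4]=-12≤-10), i→1 (A[1]=-7≥-10); i<j, swap → [-15,-12,-4,-8,-7,1,-3,-1,0,-10]
j→1, i→2; i≥j, return j=1. A = [-15,-12,-4,-8,-7,1,-3,-1,0,-10]

2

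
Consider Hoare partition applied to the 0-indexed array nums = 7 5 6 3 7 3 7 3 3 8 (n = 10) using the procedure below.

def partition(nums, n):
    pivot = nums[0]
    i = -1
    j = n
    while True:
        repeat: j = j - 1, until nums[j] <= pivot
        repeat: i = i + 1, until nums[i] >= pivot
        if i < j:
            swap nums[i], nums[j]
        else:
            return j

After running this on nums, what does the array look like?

pivot = nums[0] = 7; i = -1, j = 10
j→8 (nums[8]=3≤7), i→0 (nums[0]=7≥7); i<j, swap → 3 5 6 3 7 3 7 3 7 8
j→7 (nums[7]=3≤7), i→4 (nums[4]=7≥7); i<j, swap → 3 5 6 3 3 3 7 7 7 8
j→6, i→6; i≥j, return j=6. nums = 3 5 6 3 3 3 7 7 7 8

3 5 6 3 3 3 7 7 7 8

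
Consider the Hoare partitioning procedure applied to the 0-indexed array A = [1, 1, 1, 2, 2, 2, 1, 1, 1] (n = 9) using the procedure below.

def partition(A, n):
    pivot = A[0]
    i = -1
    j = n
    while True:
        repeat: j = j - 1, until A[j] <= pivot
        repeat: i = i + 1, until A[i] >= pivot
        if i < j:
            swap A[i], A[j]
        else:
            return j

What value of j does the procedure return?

pivot=1
j stops at 8 (1), i stops at 0 (1); swap ⇒ [1, 1, 1, 2, 2, 2, 1, 1, 1]
j stops at 7 (1), i stops at 1 (1); swap ⇒ [1, 1, 1, 2, 2, 2, 1, 1, 1]
j stops at 6 (1), i stops at 2 (1); swap ⇒ [1, 1, 1, 2, 2, 2, 1, 1, 1]
j stops at 2, i stops at 3; i≥j ⇒ return 2. A=[1, 1, 1, 2, 2, 2, 1, 1, 1]

2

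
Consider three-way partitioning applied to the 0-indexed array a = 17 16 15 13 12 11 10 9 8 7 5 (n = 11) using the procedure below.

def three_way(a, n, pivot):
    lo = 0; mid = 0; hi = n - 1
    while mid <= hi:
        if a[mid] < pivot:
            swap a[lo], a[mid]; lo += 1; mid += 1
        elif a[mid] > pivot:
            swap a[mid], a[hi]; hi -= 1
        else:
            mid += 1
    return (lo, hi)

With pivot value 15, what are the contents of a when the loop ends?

lo=0 mid=0 hi=10
17>15: swap(0,10), hi=9 ⇒ 5 16 15 13 12 11 10 9 8 7 17
5<15: swap(0,0), lo=1 mid=1 ⇒ 5 16 15 13 12 11 10 9 8 7 17
16>15: swap(1,9), hi=8 ⇒ 5 7 15 13 12 11 10 9 8 16 17
7<15: swap(1,1), lo=2 mid=2 ⇒ 5 7 15 13 12 11 10 9 8 16 17
15=15: mid=3
13<15: swap(2,3), lo=3 mid=4 ⇒ 5 7 13 15 12 11 10 9 8 16 17
12<15: swap(3,4), lo=4 mid=5 ⇒ 5 7 13 12 15 11 10 9 8 16 17
11<15: swap(4,5), lo=5 mid=6 ⇒ 5 7 13 12 11 15 10 9 8 16 17
10<15: swap(5,6), lo=6 mid=7 ⇒ 5 7 13 12 11 10 15 9 8 16 17
9<15: swap(6,7), lo=7 mid=8 ⇒ 5 7 13 12 11 10 9 15 8 16 17
8<15: swap(7,8), lo=8 mid=9 ⇒ 5 7 13 12 11 10 9 8 15 16 17
done. lo=8 hi=8; a=5 7 13 12 11 10 9 8 15 16 17

5 7 13 12 11 10 9 8 15 16 17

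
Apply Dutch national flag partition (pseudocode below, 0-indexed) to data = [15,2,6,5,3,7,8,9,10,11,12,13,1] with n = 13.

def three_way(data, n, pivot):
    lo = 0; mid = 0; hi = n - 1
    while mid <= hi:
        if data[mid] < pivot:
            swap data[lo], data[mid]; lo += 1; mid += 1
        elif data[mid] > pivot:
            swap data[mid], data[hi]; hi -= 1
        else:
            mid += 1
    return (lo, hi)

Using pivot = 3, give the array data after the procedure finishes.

lo=0 mid=0 hi=12
15>3: swap(0,12), hi=11 ⇒ [1,2,6,5,3,7,8,9,10,11,12,13,15]
1<3: swap(0,0), lo=1 mid=1 ⇒ [1,2,6,5,3,7,8,9,10,11,12,13,15]
2<3: swap(1,1), lo=2 mid=2 ⇒ [1,2,6,5,3,7,8,9,10,11,12,13,15]
6>3: swap(2,11), hi=10 ⇒ [1,2,13,5,3,7,8,9,10,11,12,6,15]
13>3: swap(2,10), hi=9 ⇒ [1,2,12,5,3,7,8,9,10,11,13,6,15]
12>3: swap(2,9), hi=8 ⇒ [1,2,11,5,3,7,8,9,10,12,13,6,15]
11>3: swap(2,8), hi=7 ⇒ [1,2,10,5,3,7,8,9,11,12,13,6,15]
10>3: swap(2,7), hi=6 ⇒ [1,2,9,5,3,7,8,10,11,12,13,6,15]
9>3: swap(2,6), hi=5 ⇒ [1,2,8,5,3,7,9,10,11,12,13,6,15]
8>3: swap(2,5), hi=4 ⇒ [1,2,7,5,3,8,9,10,11,12,13,6,15]
7>3: swap(2,4), hi=3 ⇒ [1,2,3,5,7,8,9,10,11,12,13,6,15]
3=3: mid=3
5>3: swap(3,3), hi=2 ⇒ [1,2,3,5,7,8,9,10,11,12,13,6,15]
done. lo=2 hi=2; data=[1,2,3,5,7,8,9,10,11,12,13,6,15]

[1,2,3,5,7,8,9,10,11,12,13,6,15]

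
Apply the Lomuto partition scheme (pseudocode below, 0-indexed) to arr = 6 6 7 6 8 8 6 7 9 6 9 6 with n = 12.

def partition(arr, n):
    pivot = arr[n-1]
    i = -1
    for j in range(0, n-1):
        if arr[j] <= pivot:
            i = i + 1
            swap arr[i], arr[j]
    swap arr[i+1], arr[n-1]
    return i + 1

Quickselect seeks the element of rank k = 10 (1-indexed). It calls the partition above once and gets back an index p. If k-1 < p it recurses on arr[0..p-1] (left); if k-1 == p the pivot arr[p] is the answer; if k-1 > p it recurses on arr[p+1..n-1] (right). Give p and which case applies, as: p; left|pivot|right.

pivot = arr[11] = 6; i = -1
j=0: arr[0]=6 ≤ 6 → i=0, swap arr[0],arr[0] (no change) → 6 6 7 6 8 8 6 7 9 6 9 6
j=1: arr[1]=6 ≤ 6 → i=1, swap arr[1],arr[1] (no change) → 6 6 7 6 8 8 6 7 9 6 9 6
j=2: arr[2]=7 > 6 → no swap
j=3: arr[3]=6 ≤ 6 → i=2, swap arr[2],arr[3] → 6 6 6 7 8 8 6 7 9 6 9 6
j=4: arr[4]=8 > 6 → no swap
j=5: arr[5]=8 > 6 → no swap
j=6: arr[6]=6 ≤ 6 → i=3, swap arr[3],arr[6] → 6 6 6 6 8 8 7 7 9 6 9 6
j=7: arr[7]=7 > 6 → no swap
j=8: arr[8]=9 > 6 → no swap
j=9: arr[9]=6 ≤ 6 → i=4, swap arr[4],arr[9] → 6 6 6 6 6 8 7 7 9 8 9 6
j=10: arr[10]=9 > 6 → no swap
final swap arr[5],arr[11] → 6 6 6 6 6 6 7 7 9 8 9 8; return 5
p = 5; k-1 = 9 > 5 ⇒ right

5; right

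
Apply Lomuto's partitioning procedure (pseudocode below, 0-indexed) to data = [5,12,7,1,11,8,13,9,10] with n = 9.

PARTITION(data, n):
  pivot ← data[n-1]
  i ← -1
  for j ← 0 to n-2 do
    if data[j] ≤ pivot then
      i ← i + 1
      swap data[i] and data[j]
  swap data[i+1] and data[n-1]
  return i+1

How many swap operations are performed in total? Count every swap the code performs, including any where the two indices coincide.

pivot = data[8] = 10; i = -1
j=0: data[0]=5 ≤ 10 → i=0, swap data[0],data[0] (no change) → [5,12,7,1,11,8,13,9,10]
j=1: data[1]=12 > 10 → no swap
j=2: data[2]=7 ≤ 10 → i=1, swap data[1],data[2] → [5,7,12,1,11,8,13,9,10]
j=3: data[3]=1 ≤ 10 → i=2, swap data[2],data[3] → [5,7,1,12,11,8,13,9,10]
j=4: data[4]=11 > 10 → no swap
j=5: data[5]=8 ≤ 10 → i=3, swap data[3],data[5] → [5,7,1,8,11,12,13,9,10]
j=6: data[6]=13 > 10 → no swap
j=7: data[7]=9 ≤ 10 → i=4, swap data[4],data[7] → [5,7,1,8,9,12,13,11,10]
final swap data[5],data[8] → [5,7,1,8,9,10,13,11,12]; return 5

6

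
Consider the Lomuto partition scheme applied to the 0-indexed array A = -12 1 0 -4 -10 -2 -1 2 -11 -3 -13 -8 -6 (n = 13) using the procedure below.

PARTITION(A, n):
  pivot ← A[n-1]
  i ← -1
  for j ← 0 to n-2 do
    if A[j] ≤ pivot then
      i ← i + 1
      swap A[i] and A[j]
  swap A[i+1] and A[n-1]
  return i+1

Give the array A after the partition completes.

-12 -10 -11 -13 -8 -6 -1 2 0 -3 -4 1 -2

pivot = A[12] = -6; i = -1
j=0: A[0]=-12 ≤ -6 → i=0, swap A[0],A[0] (no change) → -12 1 0 -4 -10 -2 -1 2 -11 -3 -13 -8 -6
j=1: A[1]=1 > -6 → no swap
j=2: A[2]=0 > -6 → no swap
j=3: A[3]=-4 > -6 → no swap
j=4: A[4]=-10 ≤ -6 → i=1, swap A[1],A[4] → -12 -10 0 -4 1 -2 -1 2 -11 -3 -13 -8 -6
j=5: A[5]=-2 > -6 → no swap
j=6: A[6]=-1 > -6 → no swap
j=7: A[7]=2 > -6 → no swap
j=8: A[8]=-11 ≤ -6 → i=2, swap A[2],A[8] → -12 -10 -11 -4 1 -2 -1 2 0 -3 -13 -8 -6
j=9: A[9]=-3 > -6 → no swap
j=10: A[10]=-13 ≤ -6 → i=3, swap A[3],A[10] → -12 -10 -11 -13 1 -2 -1 2 0 -3 -4 -8 -6
j=11: A[11]=-8 ≤ -6 → i=4, swap A[4],A[11] → -12 -10 -11 -13 -8 -2 -1 2 0 -3 -4 1 -6
final swap A[5],A[12] → -12 -10 -11 -13 -8 -6 -1 2 0 -3 -4 1 -2; return 5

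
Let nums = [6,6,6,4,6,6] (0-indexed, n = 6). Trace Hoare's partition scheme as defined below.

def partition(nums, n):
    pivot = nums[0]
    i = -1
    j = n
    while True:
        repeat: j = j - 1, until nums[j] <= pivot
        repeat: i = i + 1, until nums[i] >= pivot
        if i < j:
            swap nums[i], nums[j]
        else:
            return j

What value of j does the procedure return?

2

pivot=6
j stops at 5 (6), i stops at 0 (6); swap ⇒ [6,6,6,4,6,6]
j stops at 4 (6), i stops at 1 (6); swap ⇒ [6,6,6,4,6,6]
j stops at 3 (4), i stops at 2 (6); swap ⇒ [6,6,4,6,6,6]
j stops at 2, i stops at 3; i≥j ⇒ return 2. nums=[6,6,4,6,6,6]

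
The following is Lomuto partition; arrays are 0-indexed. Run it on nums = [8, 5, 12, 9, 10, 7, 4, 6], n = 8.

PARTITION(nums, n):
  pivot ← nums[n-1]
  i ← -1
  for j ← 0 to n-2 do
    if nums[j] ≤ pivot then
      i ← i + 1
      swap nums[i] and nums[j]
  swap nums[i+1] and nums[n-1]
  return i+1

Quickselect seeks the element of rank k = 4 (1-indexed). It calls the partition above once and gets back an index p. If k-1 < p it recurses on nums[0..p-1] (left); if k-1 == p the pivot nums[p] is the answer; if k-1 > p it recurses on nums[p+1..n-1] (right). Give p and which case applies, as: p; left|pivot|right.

2; right

pivot=6, i=-1
j=0: 8>6, skip
j=1: 5≤6, i=0, swap(0,1) ⇒ [5, 8, 12, 9, 10, 7, 4, 6]
j=2: 12>6, skip
j=3: 9>6, skip
j=4: 10>6, skip
j=5: 7>6, skip
j=6: 4≤6, i=1, swap(1,6) ⇒ [5, 4, 12, 9, 10, 7, 8, 6]
swap(2,7) ⇒ [5, 4, 6, 9, 10, 7, 8, 12]; return 2
p = 2; k-1 = 3 > 2 ⇒ right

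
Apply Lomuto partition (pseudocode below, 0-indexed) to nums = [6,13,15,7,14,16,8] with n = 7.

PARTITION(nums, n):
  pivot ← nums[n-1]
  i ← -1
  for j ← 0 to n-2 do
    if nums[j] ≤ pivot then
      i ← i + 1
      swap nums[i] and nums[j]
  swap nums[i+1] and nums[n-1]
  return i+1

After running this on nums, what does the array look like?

[6,7,8,13,14,16,15]

pivot = nums[6] = 8; i = -1
j=0: nums[0]=6 ≤ 8 → i=0, swap nums[0],nums[0] (no change) → [6,13,15,7,14,16,8]
j=1: nums[1]=13 > 8 → no swap
j=2: nums[2]=15 > 8 → no swap
j=3: nums[3]=7 ≤ 8 → i=1, swap nums[1],nums[3] → [6,7,15,13,14,16,8]
j=4: nums[4]=14 > 8 → no swap
j=5: nums[5]=16 > 8 → no swap
final swap nums[2],nums[6] → [6,7,8,13,14,16,15]; return 2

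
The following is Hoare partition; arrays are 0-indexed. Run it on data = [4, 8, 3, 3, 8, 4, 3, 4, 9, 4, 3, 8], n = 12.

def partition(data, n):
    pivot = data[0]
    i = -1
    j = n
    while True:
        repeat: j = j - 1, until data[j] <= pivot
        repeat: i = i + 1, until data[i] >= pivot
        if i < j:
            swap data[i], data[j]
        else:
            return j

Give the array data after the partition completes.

pivot = data[0] = 4; i = -1, j = 12
j→10 (data[10]=3≤4), i→0 (data[0]=4≥4); i<j, swap → [3, 8, 3, 3, 8, 4, 3, 4, 9, 4, 4, 8]
j→9 (data[9]=4≤4), i→1 (data[1]=8≥4); i<j, swap → [3, 4, 3, 3, 8, 4, 3, 4, 9, 8, 4, 8]
j→7 (data[7]=4≤4), i→4 (data[4]=8≥4); i<j, swap → [3, 4, 3, 3, 4, 4, 3, 8, 9, 8, 4, 8]
j→6 (data[6]=3≤4), i→5 (data[5]=4≥4); i<j, swap → [3, 4, 3, 3, 4, 3, 4, 8, 9, 8, 4, 8]
j→5, i→6; i≥j, return j=5. data = [3, 4, 3, 3, 4, 3, 4, 8, 9, 8, 4, 8]

[3, 4, 3, 3, 4, 3, 4, 8, 9, 8, 4, 8]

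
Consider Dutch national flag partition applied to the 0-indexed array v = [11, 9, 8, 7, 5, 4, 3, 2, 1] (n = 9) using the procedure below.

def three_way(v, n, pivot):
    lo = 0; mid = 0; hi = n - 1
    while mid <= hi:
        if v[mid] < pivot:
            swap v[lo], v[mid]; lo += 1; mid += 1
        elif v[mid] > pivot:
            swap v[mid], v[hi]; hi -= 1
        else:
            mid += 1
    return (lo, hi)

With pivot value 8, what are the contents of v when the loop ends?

[1, 2, 7, 5, 4, 3, 8, 9, 11]

lo=0 mid=0 hi=8
11>8: swap(0,8), hi=7 ⇒ [1, 9, 8, 7, 5, 4, 3, 2, 11]
1<8: swap(0,0), lo=1 mid=1 ⇒ [1, 9, 8, 7, 5, 4, 3, 2, 11]
9>8: swap(1,7), hi=6 ⇒ [1, 2, 8, 7, 5, 4, 3, 9, 11]
2<8: swap(1,1), lo=2 mid=2 ⇒ [1, 2, 8, 7, 5, 4, 3, 9, 11]
8=8: mid=3
7<8: swap(2,3), lo=3 mid=4 ⇒ [1, 2, 7, 8, 5, 4, 3, 9, 11]
5<8: swap(3,4), lo=4 mid=5 ⇒ [1, 2, 7, 5, 8, 4, 3, 9, 11]
4<8: swap(4,5), lo=5 mid=6 ⇒ [1, 2, 7, 5, 4, 8, 3, 9, 11]
3<8: swap(5,6), lo=6 mid=7 ⇒ [1, 2, 7, 5, 4, 3, 8, 9, 11]
done. lo=6 hi=6; v=[1, 2, 7, 5, 4, 3, 8, 9, 11]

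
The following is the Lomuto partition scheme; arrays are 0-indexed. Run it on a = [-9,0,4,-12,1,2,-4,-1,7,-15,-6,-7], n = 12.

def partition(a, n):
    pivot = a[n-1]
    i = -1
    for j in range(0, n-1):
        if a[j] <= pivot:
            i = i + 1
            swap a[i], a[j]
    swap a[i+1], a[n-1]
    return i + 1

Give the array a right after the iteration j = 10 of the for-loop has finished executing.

[-9,-12,-15,0,1,2,-4,-1,7,4,-6,-7]

pivot=-7, i=-1
j=0: -9≤-7, i=0, swap(0,0) ⇒ [-9,0,4,-12,1,2,-4,-1,7,-15,-6,-7]
j=1: 0>-7, skip
j=2: 4>-7, skip
j=3: -12≤-7, i=1, swap(1,3) ⇒ [-9,-12,4,0,1,2,-4,-1,7,-15,-6,-7]
j=4: 1>-7, skip
j=5: 2>-7, skip
j=6: -4>-7, skip
j=7: -1>-7, skip
j=8: 7>-7, skip
j=9: -15≤-7, i=2, swap(2,9) ⇒ [-9,-12,-15,0,1,2,-4,-1,7,4,-6,-7]
j=10: -6>-7, skip
(after j=10) a = [-9,-12,-15,0,1,2,-4,-1,7,4,-6,-7]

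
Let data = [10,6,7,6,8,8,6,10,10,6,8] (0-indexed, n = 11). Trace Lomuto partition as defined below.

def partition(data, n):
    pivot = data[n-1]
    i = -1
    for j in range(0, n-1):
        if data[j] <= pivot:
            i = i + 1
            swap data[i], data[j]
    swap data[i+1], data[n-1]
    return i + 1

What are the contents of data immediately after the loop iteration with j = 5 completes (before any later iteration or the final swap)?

[6,7,6,8,8,10,6,10,10,6,8]

pivot=8, i=-1
j=0: 10>8, skip
j=1: 6≤8, i=0, swap(0,1) ⇒ [6,10,7,6,8,8,6,10,10,6,8]
j=2: 7≤8, i=1, swap(1,2) ⇒ [6,7,10,6,8,8,6,10,10,6,8]
j=3: 6≤8, i=2, swap(2,3) ⇒ [6,7,6,10,8,8,6,10,10,6,8]
j=4: 8≤8, i=3, swap(3,4) ⇒ [6,7,6,8,10,8,6,10,10,6,8]
j=5: 8≤8, i=4, swap(4,5) ⇒ [6,7,6,8,8,10,6,10,10,6,8]
(after j=5) data = [6,7,6,8,8,10,6,10,10,6,8]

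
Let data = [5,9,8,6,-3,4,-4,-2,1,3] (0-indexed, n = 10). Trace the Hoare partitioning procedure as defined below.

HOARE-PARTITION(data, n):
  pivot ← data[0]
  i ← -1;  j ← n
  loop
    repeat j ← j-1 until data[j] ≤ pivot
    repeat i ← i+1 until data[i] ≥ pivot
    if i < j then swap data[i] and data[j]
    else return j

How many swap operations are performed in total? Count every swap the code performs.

pivot=5
j stops at 9 (3), i stops at 0 (5); swap ⇒ [3,9,8,6,-3,4,-4,-2,1,5]
j stops at 8 (1), i stops at 1 (9); swap ⇒ [3,1,8,6,-3,4,-4,-2,9,5]
j stops at 7 (-2), i stops at 2 (8); swap ⇒ [3,1,-2,6,-3,4,-4,8,9,5]
j stops at 6 (-4), i stops at 3 (6); swap ⇒ [3,1,-2,-4,-3,4,6,8,9,5]
j stops at 5, i stops at 6; i≥j ⇒ return 5. data=[3,1,-2,-4,-3,4,6,8,9,5]

4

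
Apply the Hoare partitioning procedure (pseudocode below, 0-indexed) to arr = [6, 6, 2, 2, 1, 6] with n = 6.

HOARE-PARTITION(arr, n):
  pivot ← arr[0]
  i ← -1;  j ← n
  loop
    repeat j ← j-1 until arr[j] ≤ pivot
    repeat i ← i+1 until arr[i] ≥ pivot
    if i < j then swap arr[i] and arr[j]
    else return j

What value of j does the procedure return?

3

pivot=6
j stops at 5 (6), i stops at 0 (6); swap ⇒ [6, 6, 2, 2, 1, 6]
j stops at 4 (1), i stops at 1 (6); swap ⇒ [6, 1, 2, 2, 6, 6]
j stops at 3, i stops at 4; i≥j ⇒ return 3. arr=[6, 1, 2, 2, 6, 6]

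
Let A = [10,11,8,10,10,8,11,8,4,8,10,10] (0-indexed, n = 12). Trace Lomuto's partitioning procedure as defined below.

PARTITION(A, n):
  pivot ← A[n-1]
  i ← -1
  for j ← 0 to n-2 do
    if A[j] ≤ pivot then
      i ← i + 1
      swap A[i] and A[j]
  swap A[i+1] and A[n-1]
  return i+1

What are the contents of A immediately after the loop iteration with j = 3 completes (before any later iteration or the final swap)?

[10,8,10,11,10,8,11,8,4,8,10,10]

pivot=10, i=-1
j=0: 10≤10, i=0, swap(0,0) ⇒ [10,11,8,10,10,8,11,8,4,8,10,10]
j=1: 11>10, skip
j=2: 8≤10, i=1, swap(1,2) ⇒ [10,8,11,10,10,8,11,8,4,8,10,10]
j=3: 10≤10, i=2, swap(2,3) ⇒ [10,8,10,11,10,8,11,8,4,8,10,10]
(after j=3) A = [10,8,10,11,10,8,11,8,4,8,10,10]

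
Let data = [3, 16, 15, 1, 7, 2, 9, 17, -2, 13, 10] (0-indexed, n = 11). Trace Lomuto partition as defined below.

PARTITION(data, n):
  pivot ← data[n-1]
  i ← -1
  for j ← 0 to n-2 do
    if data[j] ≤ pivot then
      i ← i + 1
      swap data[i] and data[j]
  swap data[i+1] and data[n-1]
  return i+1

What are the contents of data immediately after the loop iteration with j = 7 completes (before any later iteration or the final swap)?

[3, 1, 7, 2, 9, 16, 15, 17, -2, 13, 10]

pivot=10, i=-1
j=0: 3≤10, i=0, swap(0,0) ⇒ [3, 16, 15, 1, 7, 2, 9, 17, -2, 13, 10]
j=1: 16>10, skip
j=2: 15>10, skip
j=3: 1≤10, i=1, swap(1,3) ⇒ [3, 1, 15, 16, 7, 2, 9, 17, -2, 13, 10]
j=4: 7≤10, i=2, swap(2,4) ⇒ [3, 1, 7, 16, 15, 2, 9, 17, -2, 13, 10]
j=5: 2≤10, i=3, swap(3,5) ⇒ [3, 1, 7, 2, 15, 16, 9, 17, -2, 13, 10]
j=6: 9≤10, i=4, swap(4,6) ⇒ [3, 1, 7, 2, 9, 16, 15, 17, -2, 13, 10]
j=7: 17>10, skip
(after j=7) data = [3, 1, 7, 2, 9, 16, 15, 17, -2, 13, 10]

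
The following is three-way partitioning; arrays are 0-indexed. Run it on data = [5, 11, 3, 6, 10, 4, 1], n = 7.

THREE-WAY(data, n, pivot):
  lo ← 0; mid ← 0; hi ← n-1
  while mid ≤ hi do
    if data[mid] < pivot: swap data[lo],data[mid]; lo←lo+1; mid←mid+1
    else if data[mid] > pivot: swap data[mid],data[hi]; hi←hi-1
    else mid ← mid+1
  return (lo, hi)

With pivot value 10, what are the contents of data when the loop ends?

pivot = 10; lo=0, mid=0, hi=6
data[mid]=5<10: swap data[0],data[0]; lo=1,mid=1 → [5, 11, 3, 6, 10, 4, 1]
data[mid]=11>10: swap data[1],data[6]; hi=5 → [5, 1, 3, 6, 10, 4, 11]
data[mid]=1<10: swap data[1],data[1]; lo=2,mid=2 → [5, 1, 3, 6, 10, 4, 11]
data[mid]=3<10: swap data[2],data[2]; lo=3,mid=3 → [5, 1, 3, 6, 10, 4, 11]
data[mid]=6<10: swap data[3],data[3]; lo=4,mid=4 → [5, 1, 3, 6, 10, 4, 11]
data[mid]=10=10: mid=5
data[mid]=4<10: swap data[4],data[5]; lo=5,mid=6 → [5, 1, 3, 6, 4, 10, 11]
end: lo=5, hi=5; data = [5, 1, 3, 6, 4, 10, 11]

[5, 1, 3, 6, 4, 10, 11]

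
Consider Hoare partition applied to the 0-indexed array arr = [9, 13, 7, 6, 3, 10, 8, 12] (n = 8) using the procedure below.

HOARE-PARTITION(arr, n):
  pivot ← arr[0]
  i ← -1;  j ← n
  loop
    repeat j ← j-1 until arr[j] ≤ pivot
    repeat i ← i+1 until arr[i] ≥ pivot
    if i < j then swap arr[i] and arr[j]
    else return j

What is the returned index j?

pivot = arr[0] = 9; i = -1, j = 8
j→6 (arr[6]=8≤9), i→0 (arr[0]=9≥9); i<j, swap → [8, 13, 7, 6, 3, 10, 9, 12]
j→4 (arr[4]=3≤9), i→1 (arr[1]=13≥9); i<j, swap → [8, 3, 7, 6, 13, 10, 9, 12]
j→3, i→4; i≥j, return j=3. arr = [8, 3, 7, 6, 13, 10, 9, 12]

3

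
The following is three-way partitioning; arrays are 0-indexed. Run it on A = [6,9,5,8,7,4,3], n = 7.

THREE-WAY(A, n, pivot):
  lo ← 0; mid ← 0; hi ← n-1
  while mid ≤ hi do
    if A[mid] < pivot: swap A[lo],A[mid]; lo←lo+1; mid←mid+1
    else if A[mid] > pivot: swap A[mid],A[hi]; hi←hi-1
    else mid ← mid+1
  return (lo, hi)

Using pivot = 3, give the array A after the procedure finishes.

lo=0 mid=0 hi=6
6>3: swap(0,6), hi=5 ⇒ [3,9,5,8,7,4,6]
3=3: mid=1
9>3: swap(1,5), hi=4 ⇒ [3,4,5,8,7,9,6]
4>3: swap(1,4), hi=3 ⇒ [3,7,5,8,4,9,6]
7>3: swap(1,3), hi=2 ⇒ [3,8,5,7,4,9,6]
8>3: swap(1,2), hi=1 ⇒ [3,5,8,7,4,9,6]
5>3: swap(1,1), hi=0 ⇒ [3,5,8,7,4,9,6]
done. lo=0 hi=0; A=[3,5,8,7,4,9,6]

[3,5,8,7,4,9,6]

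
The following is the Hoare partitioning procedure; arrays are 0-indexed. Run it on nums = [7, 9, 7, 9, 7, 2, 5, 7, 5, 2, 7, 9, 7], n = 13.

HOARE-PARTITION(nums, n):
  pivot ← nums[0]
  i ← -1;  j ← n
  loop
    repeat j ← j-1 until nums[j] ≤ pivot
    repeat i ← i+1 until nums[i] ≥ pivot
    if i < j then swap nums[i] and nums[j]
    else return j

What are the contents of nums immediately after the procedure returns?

pivot=7
j stops at 12 (7), i stops at 0 (7); swap ⇒ [7, 9, 7, 9, 7, 2, 5, 7, 5, 2, 7, 9, 7]
j stops at 10 (7), i stops at 1 (9); swap ⇒ [7, 7, 7, 9, 7, 2, 5, 7, 5, 2, 9, 9, 7]
j stops at 9 (2), i stops at 2 (7); swap ⇒ [7, 7, 2, 9, 7, 2, 5, 7, 5, 7, 9, 9, 7]
j stops at 8 (5), i stops at 3 (9); swap ⇒ [7, 7, 2, 5, 7, 2, 5, 7, 9, 7, 9, 9, 7]
j stops at 7 (7), i stops at 4 (7); swap ⇒ [7, 7, 2, 5, 7, 2, 5, 7, 9, 7, 9, 9, 7]
j stops at 6, i stops at 7; i≥j ⇒ return 6. nums=[7, 7, 2, 5, 7, 2, 5, 7, 9, 7, 9, 9, 7]

[7, 7, 2, 5, 7, 2, 5, 7, 9, 7, 9, 9, 7]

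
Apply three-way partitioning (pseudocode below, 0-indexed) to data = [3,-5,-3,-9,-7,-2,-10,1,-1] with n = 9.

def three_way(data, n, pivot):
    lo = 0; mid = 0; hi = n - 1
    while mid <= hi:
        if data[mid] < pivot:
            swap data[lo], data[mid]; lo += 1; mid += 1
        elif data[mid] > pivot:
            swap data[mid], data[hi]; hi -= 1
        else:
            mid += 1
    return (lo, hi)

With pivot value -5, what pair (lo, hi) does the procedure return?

pivot = -5; lo=0, mid=0, hi=8
data[mid]=3>-5: swap data[0],data[8]; hi=7 → [-1,-5,-3,-9,-7,-2,-10,1,3]
data[mid]=-1>-5: swap data[0],data[7]; hi=6 → [1,-5,-3,-9,-7,-2,-10,-1,3]
data[mid]=1>-5: swap data[0],data[6]; hi=5 → [-10,-5,-3,-9,-7,-2,1,-1,3]
data[mid]=-10<-5: swap data[0],data[0]; lo=1,mid=1 → [-10,-5,-3,-9,-7,-2,1,-1,3]
data[mid]=-5=-5: mid=2
data[mid]=-3>-5: swap data[2],data[5]; hi=4 → [-10,-5,-2,-9,-7,-3,1,-1,3]
data[mid]=-2>-5: swap data[2],data[4]; hi=3 → [-10,-5,-7,-9,-2,-3,1,-1,3]
data[mid]=-7<-5: swap data[1],data[2]; lo=2,mid=3 → [-10,-7,-5,-9,-2,-3,1,-1,3]
data[mid]=-9<-5: swap data[2],data[3]; lo=3,mid=4 → [-10,-7,-9,-5,-2,-3,1,-1,3]
end: lo=3, hi=3; data = [-10,-7,-9,-5,-2,-3,1,-1,3]

(3, 3)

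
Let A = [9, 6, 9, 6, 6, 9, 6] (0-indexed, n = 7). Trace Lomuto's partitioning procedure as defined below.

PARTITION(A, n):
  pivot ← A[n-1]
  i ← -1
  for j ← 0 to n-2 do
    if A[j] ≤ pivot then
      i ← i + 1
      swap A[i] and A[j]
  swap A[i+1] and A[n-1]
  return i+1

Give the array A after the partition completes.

[6, 6, 6, 6, 9, 9, 9]

pivot=6, i=-1
j=0: 9>6, skip
j=1: 6≤6, i=0, swap(0,1) ⇒ [6, 9, 9, 6, 6, 9, 6]
j=2: 9>6, skip
j=3: 6≤6, i=1, swap(1,3) ⇒ [6, 6, 9, 9, 6, 9, 6]
j=4: 6≤6, i=2, swap(2,4) ⇒ [6, 6, 6, 9, 9, 9, 6]
j=5: 9>6, skip
swap(3,6) ⇒ [6, 6, 6, 6, 9, 9, 9]; return 3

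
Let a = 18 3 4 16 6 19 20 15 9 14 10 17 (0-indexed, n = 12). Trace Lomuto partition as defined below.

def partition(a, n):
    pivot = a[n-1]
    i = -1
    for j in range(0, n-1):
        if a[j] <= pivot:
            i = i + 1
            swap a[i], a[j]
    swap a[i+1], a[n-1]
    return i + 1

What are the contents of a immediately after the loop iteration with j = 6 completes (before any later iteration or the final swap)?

3 4 16 6 18 19 20 15 9 14 10 17

pivot = a[11] = 17; i = -1
j=0: a[0]=18 > 17 → no swap
j=1: a[1]=3 ≤ 17 → i=0, swap a[0],a[1] → 3 18 4 16 6 19 20 15 9 14 10 17
j=2: a[2]=4 ≤ 17 → i=1, swap a[1],a[2] → 3 4 18 16 6 19 20 15 9 14 10 17
j=3: a[3]=16 ≤ 17 → i=2, swap a[2],a[3] → 3 4 16 18 6 19 20 15 9 14 10 17
j=4: a[4]=6 ≤ 17 → i=3, swap a[3],a[4] → 3 4 16 6 18 19 20 15 9 14 10 17
j=5: a[5]=19 > 17 → no swap
j=6: a[6]=20 > 17 → no swap
(after j=6) a = 3 4 16 6 18 19 20 15 9 14 10 17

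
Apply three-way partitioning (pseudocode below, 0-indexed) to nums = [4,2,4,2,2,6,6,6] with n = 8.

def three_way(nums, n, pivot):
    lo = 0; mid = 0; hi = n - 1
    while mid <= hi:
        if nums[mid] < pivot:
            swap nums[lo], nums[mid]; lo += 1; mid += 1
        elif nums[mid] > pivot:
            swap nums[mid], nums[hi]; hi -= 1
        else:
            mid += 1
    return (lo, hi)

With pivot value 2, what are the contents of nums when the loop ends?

lo=0 mid=0 hi=7
4>2: swap(0,7), hi=6 ⇒ [6,2,4,2,2,6,6,4]
6>2: swap(0,6), hi=5 ⇒ [6,2,4,2,2,6,6,4]
6>2: swap(0,5), hi=4 ⇒ [6,2,4,2,2,6,6,4]
6>2: swap(0,4), hi=3 ⇒ [2,2,4,2,6,6,6,4]
2=2: mid=1
2=2: mid=2
4>2: swap(2,3), hi=2 ⇒ [2,2,2,4,6,6,6,4]
2=2: mid=3
done. lo=0 hi=2; nums=[2,2,2,4,6,6,6,4]

[2,2,2,4,6,6,6,4]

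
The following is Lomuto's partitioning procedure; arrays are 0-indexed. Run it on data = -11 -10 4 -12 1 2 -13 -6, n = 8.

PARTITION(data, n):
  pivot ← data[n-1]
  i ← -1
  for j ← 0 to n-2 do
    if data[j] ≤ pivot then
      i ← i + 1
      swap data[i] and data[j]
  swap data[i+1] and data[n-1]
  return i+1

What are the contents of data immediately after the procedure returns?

-11 -10 -12 -13 -6 2 4 1

pivot = data[7] = -6; i = -1
j=0: data[0]=-11 ≤ -6 → i=0, swap data[0],data[0] (no change) → -11 -10 4 -12 1 2 -13 -6
j=1: data[1]=-10 ≤ -6 → i=1, swap data[1],data[1] (no change) → -11 -10 4 -12 1 2 -13 -6
j=2: data[2]=4 > -6 → no swap
j=3: data[3]=-12 ≤ -6 → i=2, swap data[2],data[3] → -11 -10 -12 4 1 2 -13 -6
j=4: data[4]=1 > -6 → no swap
j=5: data[5]=2 > -6 → no swap
j=6: data[6]=-13 ≤ -6 → i=3, swap data[3],data[6] → -11 -10 -12 -13 1 2 4 -6
final swap data[4],data[7] → -11 -10 -12 -13 -6 2 4 1; return 4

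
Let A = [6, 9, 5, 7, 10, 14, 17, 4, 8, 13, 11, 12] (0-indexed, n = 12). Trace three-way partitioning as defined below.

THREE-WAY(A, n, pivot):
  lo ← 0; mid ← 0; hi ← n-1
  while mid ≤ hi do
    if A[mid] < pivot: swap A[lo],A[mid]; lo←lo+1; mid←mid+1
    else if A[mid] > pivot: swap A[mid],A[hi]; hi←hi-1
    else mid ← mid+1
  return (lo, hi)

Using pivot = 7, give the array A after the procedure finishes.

[6, 4, 5, 7, 14, 17, 10, 8, 13, 11, 12, 9]

lo=0 mid=0 hi=11
6<7: swap(0,0), lo=1 mid=1 ⇒ [6, 9, 5, 7, 10, 14, 17, 4, 8, 13, 11, 12]
9>7: swap(1,11), hi=10 ⇒ [6, 12, 5, 7, 10, 14, 17, 4, 8, 13, 11, 9]
12>7: swap(1,10), hi=9 ⇒ [6, 11, 5, 7, 10, 14, 17, 4, 8, 13, 12, 9]
11>7: swap(1,9), hi=8 ⇒ [6, 13, 5, 7, 10, 14, 17, 4, 8, 11, 12, 9]
13>7: swap(1,8), hi=7 ⇒ [6, 8, 5, 7, 10, 14, 17, 4, 13, 11, 12, 9]
8>7: swap(1,7), hi=6 ⇒ [6, 4, 5, 7, 10, 14, 17, 8, 13, 11, 12, 9]
4<7: swap(1,1), lo=2 mid=2 ⇒ [6, 4, 5, 7, 10, 14, 17, 8, 13, 11, 12, 9]
5<7: swap(2,2), lo=3 mid=3 ⇒ [6, 4, 5, 7, 10, 14, 17, 8, 13, 11, 12, 9]
7=7: mid=4
10>7: swap(4,6), hi=5 ⇒ [6, 4, 5, 7, 17, 14, 10, 8, 13, 11, 12, 9]
17>7: swap(4,5), hi=4 ⇒ [6, 4, 5, 7, 14, 17, 10, 8, 13, 11, 12, 9]
14>7: swap(4,4), hi=3 ⇒ [6, 4, 5, 7, 14, 17, 10, 8, 13, 11, 12, 9]
done. lo=3 hi=3; A=[6, 4, 5, 7, 14, 17, 10, 8, 13, 11, 12, 9]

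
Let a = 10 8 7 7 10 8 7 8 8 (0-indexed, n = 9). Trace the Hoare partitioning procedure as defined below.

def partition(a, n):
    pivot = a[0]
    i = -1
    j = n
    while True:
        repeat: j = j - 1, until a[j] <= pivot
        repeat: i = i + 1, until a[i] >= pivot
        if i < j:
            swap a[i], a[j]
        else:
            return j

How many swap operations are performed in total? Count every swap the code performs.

2

pivot = a[0] = 10; i = -1, j = 9
j→8 (a[8]=8≤10), i→0 (a[0]=10≥10); i<j, swap → 8 8 7 7 10 8 7 8 10
j→7 (a[7]=8≤10), i→4 (a[4]=10≥10); i<j, swap → 8 8 7 7 8 8 7 10 10
j→6, i→7; i≥j, return j=6. a = 8 8 7 7 8 8 7 10 10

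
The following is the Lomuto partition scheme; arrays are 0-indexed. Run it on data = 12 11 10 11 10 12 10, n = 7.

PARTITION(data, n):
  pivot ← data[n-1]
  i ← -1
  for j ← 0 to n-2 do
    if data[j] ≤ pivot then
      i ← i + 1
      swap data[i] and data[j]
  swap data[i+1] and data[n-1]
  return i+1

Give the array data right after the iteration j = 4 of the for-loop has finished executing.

pivot = data[6] = 10; i = -1
j=0: data[0]=12 > 10 → no swap
j=1: data[1]=11 > 10 → no swap
j=2: data[2]=10 ≤ 10 → i=0, swap data[0],data[2] → 10 11 12 11 10 12 10
j=3: data[3]=11 > 10 → no swap
j=4: data[4]=10 ≤ 10 → i=1, swap data[1],data[4] → 10 10 12 11 11 12 10
(after j=4) data = 10 10 12 11 11 12 10

10 10 12 11 11 12 10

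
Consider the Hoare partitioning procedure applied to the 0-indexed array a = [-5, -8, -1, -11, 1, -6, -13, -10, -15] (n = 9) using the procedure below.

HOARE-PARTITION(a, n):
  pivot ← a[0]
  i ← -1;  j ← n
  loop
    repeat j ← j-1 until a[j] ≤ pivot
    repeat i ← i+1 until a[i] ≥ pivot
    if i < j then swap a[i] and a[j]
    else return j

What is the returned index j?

pivot = a[0] = -5; i = -1, j = 9
j→8 (a[8]=-15≤-5), i→0 (a[0]=-5≥-5); i<j, swap → [-15, -8, -1, -11, 1, -6, -13, -10, -5]
j→7 (a[7]=-10≤-5), i→2 (a[2]=-1≥-5); i<j, swap → [-15, -8, -10, -11, 1, -6, -13, -1, -5]
j→6 (a[6]=-13≤-5), i→4 (a[4]=1≥-5); i<j, swap → [-15, -8, -10, -11, -13, -6, 1, -1, -5]
j→5, i→6; i≥j, return j=5. a = [-15, -8, -10, -11, -13, -6, 1, -1, -5]

5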